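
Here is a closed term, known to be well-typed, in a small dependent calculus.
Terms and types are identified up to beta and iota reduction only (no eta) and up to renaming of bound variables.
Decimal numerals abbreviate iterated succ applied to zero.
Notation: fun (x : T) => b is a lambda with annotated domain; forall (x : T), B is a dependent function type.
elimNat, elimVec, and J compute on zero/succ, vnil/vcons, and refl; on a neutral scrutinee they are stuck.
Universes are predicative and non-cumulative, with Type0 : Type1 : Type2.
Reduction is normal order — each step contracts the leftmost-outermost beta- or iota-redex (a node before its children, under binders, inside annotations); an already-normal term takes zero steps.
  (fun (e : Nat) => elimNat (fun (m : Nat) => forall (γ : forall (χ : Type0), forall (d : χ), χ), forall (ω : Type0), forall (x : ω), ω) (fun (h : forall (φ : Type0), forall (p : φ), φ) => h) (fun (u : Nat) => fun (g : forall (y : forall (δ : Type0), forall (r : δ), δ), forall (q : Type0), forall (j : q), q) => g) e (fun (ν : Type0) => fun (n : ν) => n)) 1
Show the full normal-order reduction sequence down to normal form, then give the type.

reduction (normal order):
  (fun (e : Nat) => elimNat (fun (m : Nat) => forall (γ : forall (χ : Type0), forall (d : χ), χ), forall (ω : Type0), forall (x : ω), ω) (fun (h : forall (φ : Type0), forall (p : φ), φ) => h) (fun (u : Nat) => fun (g : forall (y : forall (δ : Type0), forall (r : δ), δ), forall (q : Type0), forall (j : q), q) => g) e (fun (ν : Type0) => fun (n : ν) => n)) 1
  ~> elimNat (fun (e : Nat) => forall (m : forall (γ : Type0), forall (χ : γ), γ), forall (d : Type0), forall (ω : d), d) (fun (x : forall (h : Type0), forall (φ : h), h) => x) (fun (p : Nat) => fun (u : forall (g : forall (y : Type0), forall (δ : y), y), forall (r : Type0), forall (q : r), r) => u) 1 (fun (j : Type0) => fun (ν : j) => ν)
  ~> (fun (e : Nat) => fun (m : forall (γ : forall (χ : Type0), forall (d : χ), χ), forall (ω : Type0), forall (x : ω), ω) => m) 0 (elimNat (fun (h : Nat) => forall (φ : forall (p : Type0), forall (u : p), p), forall (g : Type0), forall (y : g), g) (fun (δ : forall (r : Type0), forall (q : r), r) => δ) (fun (j : Nat) => fun (ν : forall (n : forall (μ : Type0), forall (c : μ), μ), forall (s : Type0), forall (ε : s), s) => ν) 0) (fun (o : Type0) => fun (η : o) => η)
  ~> (fun (e : forall (m : forall (γ : Type0), forall (χ : γ), γ), forall (d : Type0), forall (ω : d), d) => e) (elimNat (fun (x : Nat) => forall (h : forall (φ : Type0), forall (p : φ), φ), forall (u : Type0), forall (g : u), u) (fun (y : forall (δ : Type0), forall (r : δ), δ) => y) (fun (q : Nat) => fun (j : forall (ν : forall (n : Type0), forall (μ : n), n), forall (c : Type0), forall (s : c), c) => j) 0) (fun (ε : Type0) => fun (o : ε) => o)
  ~> elimNat (fun (e : Nat) => forall (m : forall (γ : Type0), forall (χ : γ), γ), forall (d : Type0), forall (ω : d), d) (fun (x : forall (h : Type0), forall (φ : h), h) => x) (fun (p : Nat) => fun (u : forall (g : forall (y : Type0), forall (δ : y), y), forall (r : Type0), forall (q : r), r) => u) 0 (fun (j : Type0) => fun (ν : j) => ν)
  ~> (fun (e : forall (m : Type0), forall (γ : m), m) => e) (fun (χ : Type0) => fun (d : χ) => d)
  ~> fun (e : Type0) => fun (m : e) => m
inferred type:
  forall (e : Type0), forall (m : e), e


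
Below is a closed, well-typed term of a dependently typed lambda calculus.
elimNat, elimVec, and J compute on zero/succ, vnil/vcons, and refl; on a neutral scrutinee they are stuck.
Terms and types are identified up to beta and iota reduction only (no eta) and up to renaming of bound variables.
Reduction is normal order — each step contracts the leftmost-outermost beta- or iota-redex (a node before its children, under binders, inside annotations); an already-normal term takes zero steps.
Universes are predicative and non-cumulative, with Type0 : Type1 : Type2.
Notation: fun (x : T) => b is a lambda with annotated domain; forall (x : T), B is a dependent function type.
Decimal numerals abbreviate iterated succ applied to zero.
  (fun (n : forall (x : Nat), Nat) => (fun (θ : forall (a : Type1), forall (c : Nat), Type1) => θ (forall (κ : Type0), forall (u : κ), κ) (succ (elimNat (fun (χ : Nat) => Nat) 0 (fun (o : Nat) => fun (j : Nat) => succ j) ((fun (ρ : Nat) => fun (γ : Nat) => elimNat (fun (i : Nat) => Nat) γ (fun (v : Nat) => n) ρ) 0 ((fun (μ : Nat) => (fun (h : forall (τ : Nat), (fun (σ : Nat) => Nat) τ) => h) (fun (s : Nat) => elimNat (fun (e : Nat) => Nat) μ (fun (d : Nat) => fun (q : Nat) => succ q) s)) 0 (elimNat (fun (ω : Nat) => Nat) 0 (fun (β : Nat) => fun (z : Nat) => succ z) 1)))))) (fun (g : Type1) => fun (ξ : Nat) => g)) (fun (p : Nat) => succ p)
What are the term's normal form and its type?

reduced normal form:
  forall (n : Type0), forall (x : n), n
type:
  Type1
observation: contracting a beta-redex first, the term normalizes in 4 steps.


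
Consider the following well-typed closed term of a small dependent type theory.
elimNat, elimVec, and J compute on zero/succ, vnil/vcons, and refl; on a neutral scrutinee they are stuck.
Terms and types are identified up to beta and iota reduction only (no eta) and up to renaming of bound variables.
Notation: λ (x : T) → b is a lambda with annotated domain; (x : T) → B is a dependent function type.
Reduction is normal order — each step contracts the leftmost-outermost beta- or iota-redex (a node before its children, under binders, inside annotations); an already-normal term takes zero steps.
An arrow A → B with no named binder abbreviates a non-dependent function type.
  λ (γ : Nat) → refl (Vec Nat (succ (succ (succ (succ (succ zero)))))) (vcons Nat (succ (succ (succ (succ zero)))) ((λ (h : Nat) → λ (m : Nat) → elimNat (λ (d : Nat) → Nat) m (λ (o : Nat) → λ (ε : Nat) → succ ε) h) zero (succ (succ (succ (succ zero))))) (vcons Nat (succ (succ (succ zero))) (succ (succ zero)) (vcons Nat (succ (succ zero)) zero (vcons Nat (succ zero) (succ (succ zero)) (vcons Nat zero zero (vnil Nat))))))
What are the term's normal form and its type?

normal form:
  λ (γ : Nat) → refl (Vec Nat (succ (succ (succ (succ (succ zero)))))) (vcons Nat (succ (succ (succ (succ zero)))) (succ (succ (succ (succ zero)))) (vcons Nat (succ (succ (succ zero))) (succ (succ zero)) (vcons Nat (succ (succ zero)) zero (vcons Nat (succ zero) (succ (succ zero)) (vcons Nat zero zero (vnil Nat))))))
type:
  Nat → Eq (Vec Nat (succ (succ (succ (succ (succ zero)))))) (vcons Nat (succ (succ (succ (succ zero)))) (succ (succ (succ (succ zero)))) (vcons Nat (succ (succ (succ zero))) (succ (succ zero)) (vcons Nat (succ (succ zero)) zero (vcons Nat (succ zero) (succ (succ zero)) (vcons Nat zero zero (vnil Nat)))))) (vcons Nat (succ (succ (succ (succ zero)))) (succ (succ (succ (succ zero)))) (vcons Nat (succ (succ (succ zero))) (succ (succ zero)) (vcons Nat (succ (succ zero)) zero (vcons Nat (succ zero) (succ (succ zero)) (vcons Nat zero zero (vnil Nat))))))
observation: the first redex contracted is a beta-redex; the normal form is reached in 3 normal-order steps.


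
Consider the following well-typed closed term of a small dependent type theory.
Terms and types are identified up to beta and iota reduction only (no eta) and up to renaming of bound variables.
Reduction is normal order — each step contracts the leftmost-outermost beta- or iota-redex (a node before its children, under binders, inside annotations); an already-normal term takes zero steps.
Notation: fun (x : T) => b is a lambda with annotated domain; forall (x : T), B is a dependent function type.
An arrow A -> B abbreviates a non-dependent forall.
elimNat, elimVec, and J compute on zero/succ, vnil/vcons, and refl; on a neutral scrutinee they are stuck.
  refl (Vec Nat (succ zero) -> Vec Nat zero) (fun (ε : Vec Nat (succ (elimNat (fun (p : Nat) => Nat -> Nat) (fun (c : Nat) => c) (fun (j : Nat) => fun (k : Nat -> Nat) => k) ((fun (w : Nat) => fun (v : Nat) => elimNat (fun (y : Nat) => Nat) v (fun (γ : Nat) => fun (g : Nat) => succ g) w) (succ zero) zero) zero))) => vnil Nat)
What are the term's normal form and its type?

reduced normal form:
  refl (Vec Nat (succ zero) -> Vec Nat zero) (fun (ε : Vec Nat (succ zero)) => vnil Nat)
type:
  Eq (Vec Nat (succ zero) -> Vec Nat zero) (fun (ε : Vec Nat (succ zero)) => vnil Nat) (fun (p : Vec Nat (succ zero)) => vnil Nat)
observation: 11 normal-order steps normalize the term, beginning with a beta-redex.


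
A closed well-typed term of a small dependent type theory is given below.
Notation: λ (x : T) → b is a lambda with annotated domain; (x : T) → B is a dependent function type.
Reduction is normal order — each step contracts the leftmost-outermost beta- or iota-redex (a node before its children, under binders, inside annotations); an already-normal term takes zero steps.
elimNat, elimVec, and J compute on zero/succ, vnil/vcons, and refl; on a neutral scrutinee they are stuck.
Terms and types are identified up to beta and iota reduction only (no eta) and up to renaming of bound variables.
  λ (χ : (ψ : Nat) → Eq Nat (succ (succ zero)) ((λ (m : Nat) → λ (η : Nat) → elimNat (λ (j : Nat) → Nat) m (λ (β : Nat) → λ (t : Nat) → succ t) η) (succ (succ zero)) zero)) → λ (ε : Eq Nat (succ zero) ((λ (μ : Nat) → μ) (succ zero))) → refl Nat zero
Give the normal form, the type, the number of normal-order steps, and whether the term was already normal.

reduced normal form:
  λ (χ : (ψ : Nat) → Eq Nat (succ (succ zero)) (succ (succ zero))) → λ (m : Eq Nat (succ zero) (succ zero)) → refl Nat zero
inferred type:
  (χ : (ψ : Nat) → Eq Nat (succ (succ zero)) (succ (succ zero))) → (m : Eq Nat (succ zero) (succ zero)) → Eq Nat zero zero
normal-order step count: 4
already normal: no
first contracted redex: a beta-redex


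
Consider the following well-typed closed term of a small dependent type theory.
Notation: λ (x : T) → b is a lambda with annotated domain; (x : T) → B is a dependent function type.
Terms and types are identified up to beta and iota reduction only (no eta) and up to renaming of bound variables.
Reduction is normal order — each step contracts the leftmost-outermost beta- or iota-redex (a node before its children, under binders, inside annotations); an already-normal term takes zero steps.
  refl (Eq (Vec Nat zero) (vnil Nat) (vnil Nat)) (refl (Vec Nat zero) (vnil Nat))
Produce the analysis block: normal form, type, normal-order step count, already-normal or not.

normal form:
  refl (Eq (Vec Nat zero) (vnil Nat) (vnil Nat)) (refl (Vec Nat zero) (vnil Nat))
the term's type:
  Eq (Eq (Vec Nat zero) (vnil Nat) (vnil Nat)) (refl (Vec Nat zero) (vnil Nat)) (refl (Vec Nat zero) (vnil Nat))
normal-order step count: 0
already normal: yes


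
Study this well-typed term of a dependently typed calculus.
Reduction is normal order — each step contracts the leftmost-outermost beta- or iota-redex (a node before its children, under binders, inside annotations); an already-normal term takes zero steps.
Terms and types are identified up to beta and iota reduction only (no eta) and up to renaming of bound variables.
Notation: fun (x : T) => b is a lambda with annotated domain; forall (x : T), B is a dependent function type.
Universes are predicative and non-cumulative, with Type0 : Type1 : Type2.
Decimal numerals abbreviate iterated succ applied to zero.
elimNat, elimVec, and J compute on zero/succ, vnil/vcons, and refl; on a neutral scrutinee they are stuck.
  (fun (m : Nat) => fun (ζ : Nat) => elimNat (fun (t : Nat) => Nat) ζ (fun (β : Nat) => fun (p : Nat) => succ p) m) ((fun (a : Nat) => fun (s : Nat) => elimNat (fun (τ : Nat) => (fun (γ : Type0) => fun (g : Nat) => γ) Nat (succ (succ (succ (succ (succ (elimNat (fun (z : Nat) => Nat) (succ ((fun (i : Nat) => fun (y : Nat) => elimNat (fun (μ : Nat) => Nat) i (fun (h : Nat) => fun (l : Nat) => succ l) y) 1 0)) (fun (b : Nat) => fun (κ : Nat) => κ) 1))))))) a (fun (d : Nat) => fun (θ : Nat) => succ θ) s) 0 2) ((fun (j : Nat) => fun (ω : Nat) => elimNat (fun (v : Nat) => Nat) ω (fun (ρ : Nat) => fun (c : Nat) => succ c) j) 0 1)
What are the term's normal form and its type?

reduced normal form:
  3
inferred type:
  Nat
observation: reduction starts at a beta-redex, and 21 normal-order steps reach the normal form.


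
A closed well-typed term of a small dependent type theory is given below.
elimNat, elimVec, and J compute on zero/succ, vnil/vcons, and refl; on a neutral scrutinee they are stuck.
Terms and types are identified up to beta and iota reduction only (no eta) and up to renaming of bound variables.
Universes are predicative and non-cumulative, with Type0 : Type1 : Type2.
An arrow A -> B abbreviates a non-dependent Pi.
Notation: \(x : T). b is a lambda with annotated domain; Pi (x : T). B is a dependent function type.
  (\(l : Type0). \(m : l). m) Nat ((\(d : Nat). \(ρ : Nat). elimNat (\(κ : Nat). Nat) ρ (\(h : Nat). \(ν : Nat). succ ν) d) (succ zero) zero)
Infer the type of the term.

the term's type:
  Nat


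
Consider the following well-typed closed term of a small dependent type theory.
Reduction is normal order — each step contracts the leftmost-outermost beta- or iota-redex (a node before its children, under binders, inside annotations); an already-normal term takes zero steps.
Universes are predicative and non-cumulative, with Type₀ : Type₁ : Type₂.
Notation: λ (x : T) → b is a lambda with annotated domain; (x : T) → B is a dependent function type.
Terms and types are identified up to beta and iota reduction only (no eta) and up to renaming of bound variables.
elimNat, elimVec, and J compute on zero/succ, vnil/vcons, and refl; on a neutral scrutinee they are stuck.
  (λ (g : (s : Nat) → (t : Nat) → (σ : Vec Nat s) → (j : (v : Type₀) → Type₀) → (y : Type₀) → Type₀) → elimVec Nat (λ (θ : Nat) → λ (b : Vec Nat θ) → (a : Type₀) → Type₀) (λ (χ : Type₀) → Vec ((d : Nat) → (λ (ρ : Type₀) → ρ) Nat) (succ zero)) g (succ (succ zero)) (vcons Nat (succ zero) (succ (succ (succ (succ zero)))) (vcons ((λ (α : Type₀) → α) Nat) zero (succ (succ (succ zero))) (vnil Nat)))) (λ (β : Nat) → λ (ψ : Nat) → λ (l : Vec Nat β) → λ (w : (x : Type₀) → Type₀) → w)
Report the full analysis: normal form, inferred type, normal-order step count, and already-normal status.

resulting normal form:
  λ (g : Type₀) → Vec ((s : Nat) → Nat) (succ zero)
type:
  (g : Type₀) → Type₀
steps to reach normal form (normal order): 13
term was already normal: no
first contracted redex: a beta-redex


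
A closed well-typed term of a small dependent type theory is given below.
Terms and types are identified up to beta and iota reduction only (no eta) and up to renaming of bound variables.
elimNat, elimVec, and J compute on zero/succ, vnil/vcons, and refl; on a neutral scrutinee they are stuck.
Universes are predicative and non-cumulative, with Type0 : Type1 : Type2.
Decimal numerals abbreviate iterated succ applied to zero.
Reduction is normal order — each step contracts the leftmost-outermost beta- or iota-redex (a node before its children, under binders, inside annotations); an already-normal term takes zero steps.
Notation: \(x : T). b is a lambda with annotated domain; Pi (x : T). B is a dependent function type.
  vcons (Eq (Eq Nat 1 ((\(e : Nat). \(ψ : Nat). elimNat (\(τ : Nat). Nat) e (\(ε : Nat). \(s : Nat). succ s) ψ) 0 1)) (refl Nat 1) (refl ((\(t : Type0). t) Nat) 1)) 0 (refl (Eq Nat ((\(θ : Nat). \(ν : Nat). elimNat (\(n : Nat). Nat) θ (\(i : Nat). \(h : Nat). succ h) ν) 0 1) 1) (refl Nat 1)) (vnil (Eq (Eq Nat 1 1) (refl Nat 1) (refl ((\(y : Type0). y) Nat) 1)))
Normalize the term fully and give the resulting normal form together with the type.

reduced normal form:
  vcons (Eq (Eq Nat 1 1) (refl Nat 1) (refl Nat 1)) 0 (refl (Eq Nat 1 1) (refl Nat 1)) (vnil (Eq (Eq Nat 1 1) (refl Nat 1) (refl Nat 1)))
type:
  Vec (Eq (Eq Nat 1 1) (refl Nat 1) (refl Nat 1)) 1
observation: normalization takes exactly 14 steps under the normal-order strategy.


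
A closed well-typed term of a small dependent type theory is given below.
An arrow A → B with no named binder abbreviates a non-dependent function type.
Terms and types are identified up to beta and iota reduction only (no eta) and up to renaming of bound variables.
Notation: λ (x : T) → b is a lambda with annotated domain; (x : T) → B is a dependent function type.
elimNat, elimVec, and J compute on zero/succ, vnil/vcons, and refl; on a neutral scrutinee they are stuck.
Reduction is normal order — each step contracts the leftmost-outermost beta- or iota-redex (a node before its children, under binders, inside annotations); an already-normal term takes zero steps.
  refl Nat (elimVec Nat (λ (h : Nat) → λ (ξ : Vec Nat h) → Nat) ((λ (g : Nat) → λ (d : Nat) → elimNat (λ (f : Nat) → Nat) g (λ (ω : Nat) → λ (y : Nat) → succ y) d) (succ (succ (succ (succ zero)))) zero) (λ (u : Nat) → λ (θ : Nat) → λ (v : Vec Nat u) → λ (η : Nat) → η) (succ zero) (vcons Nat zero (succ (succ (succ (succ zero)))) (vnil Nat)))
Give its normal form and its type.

normal form:
  refl Nat (succ (succ (succ (succ zero))))
inferred type:
  Eq Nat (succ (succ (succ (succ zero)))) (succ (succ (succ (succ zero))))
observation: normalization takes exactly 9 steps under the normal-order strategy.


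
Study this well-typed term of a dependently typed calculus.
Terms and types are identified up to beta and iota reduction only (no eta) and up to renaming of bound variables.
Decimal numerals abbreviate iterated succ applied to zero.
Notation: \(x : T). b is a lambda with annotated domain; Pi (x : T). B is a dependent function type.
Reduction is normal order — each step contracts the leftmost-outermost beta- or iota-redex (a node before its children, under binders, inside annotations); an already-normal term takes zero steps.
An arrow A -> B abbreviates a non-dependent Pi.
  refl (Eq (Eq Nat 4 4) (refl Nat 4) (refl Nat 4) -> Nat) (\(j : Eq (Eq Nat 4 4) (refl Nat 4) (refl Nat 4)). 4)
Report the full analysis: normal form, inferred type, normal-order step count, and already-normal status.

reduced normal form:
  refl (Eq (Eq Nat 4 4) (refl Nat 4) (refl Nat 4) -> Nat) (\(j : Eq (Eq Nat 4 4) (refl Nat 4) (refl Nat 4)). 4)
inferred type:
  Eq (Eq (Eq Nat 4 4) (refl Nat 4) (refl Nat 4) -> Nat) (\(j : Eq (Eq Nat 4 4) (refl Nat 4) (refl Nat 4)). 4) (\(t : Eq (Eq Nat 4 4) (refl Nat 4) (refl Nat 4)). 4)
normal-order step count: 0
already normal: yes


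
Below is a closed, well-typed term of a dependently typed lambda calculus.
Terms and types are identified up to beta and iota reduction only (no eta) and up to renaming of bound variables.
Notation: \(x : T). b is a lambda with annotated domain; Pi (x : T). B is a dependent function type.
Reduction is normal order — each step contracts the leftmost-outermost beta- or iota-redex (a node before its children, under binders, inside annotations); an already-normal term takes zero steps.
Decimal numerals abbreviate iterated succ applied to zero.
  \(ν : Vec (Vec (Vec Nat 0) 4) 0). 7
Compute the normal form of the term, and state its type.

normal form:
  \(ν : Vec (Vec (Vec Nat 0) 4) 0). 7
the term's type:
  Pi (ν : Vec (Vec (Vec Nat 0) 4) 0). Nat
observation: the term is already in normal form.


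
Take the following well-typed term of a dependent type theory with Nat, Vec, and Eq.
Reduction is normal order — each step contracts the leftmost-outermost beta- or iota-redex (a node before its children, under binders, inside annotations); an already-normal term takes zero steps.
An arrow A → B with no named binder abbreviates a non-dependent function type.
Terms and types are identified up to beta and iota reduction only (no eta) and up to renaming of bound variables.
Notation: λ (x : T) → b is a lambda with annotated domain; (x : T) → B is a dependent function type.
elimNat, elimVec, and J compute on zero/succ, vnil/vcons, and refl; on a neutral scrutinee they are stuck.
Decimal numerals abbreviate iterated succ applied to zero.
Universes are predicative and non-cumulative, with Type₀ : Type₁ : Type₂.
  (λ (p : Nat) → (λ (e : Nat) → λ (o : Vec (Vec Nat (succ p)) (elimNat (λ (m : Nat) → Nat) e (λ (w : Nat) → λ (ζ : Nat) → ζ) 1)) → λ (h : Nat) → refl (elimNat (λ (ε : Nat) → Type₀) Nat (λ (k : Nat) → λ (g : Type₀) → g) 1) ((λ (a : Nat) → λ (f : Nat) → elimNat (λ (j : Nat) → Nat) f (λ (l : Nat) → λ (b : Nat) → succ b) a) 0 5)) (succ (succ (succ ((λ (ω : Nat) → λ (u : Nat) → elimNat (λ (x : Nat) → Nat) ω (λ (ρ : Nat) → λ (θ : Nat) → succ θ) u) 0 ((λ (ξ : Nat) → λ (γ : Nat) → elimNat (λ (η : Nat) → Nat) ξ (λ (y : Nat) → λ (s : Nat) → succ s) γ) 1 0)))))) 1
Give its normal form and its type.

normal form:
  λ (p : Vec (Vec Nat 2) 4) → λ (e : Nat) → refl Nat 5
type:
  Vec (Vec Nat 2) 4 → Nat → Eq Nat 5 5


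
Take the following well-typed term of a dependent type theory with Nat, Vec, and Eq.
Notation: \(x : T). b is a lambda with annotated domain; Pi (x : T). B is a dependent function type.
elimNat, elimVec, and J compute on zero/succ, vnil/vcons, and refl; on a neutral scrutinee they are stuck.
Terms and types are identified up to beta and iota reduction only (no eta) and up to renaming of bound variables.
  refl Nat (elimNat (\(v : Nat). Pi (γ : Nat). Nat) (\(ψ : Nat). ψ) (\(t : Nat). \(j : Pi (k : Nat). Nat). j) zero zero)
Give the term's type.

type:
  Eq Nat zero zero


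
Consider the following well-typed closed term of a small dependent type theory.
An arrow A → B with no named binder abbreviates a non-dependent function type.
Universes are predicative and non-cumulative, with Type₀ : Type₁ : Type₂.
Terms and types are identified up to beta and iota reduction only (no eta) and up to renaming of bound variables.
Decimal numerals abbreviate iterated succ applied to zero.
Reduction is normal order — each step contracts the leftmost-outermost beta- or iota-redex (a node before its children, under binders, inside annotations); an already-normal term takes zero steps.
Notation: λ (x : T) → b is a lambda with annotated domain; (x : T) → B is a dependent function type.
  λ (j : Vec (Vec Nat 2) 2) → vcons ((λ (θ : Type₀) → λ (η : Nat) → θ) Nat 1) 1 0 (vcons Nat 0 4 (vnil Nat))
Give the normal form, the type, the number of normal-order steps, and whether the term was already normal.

reduced normal form:
  λ (j : Vec (Vec Nat 2) 2) → vcons Nat 1 0 (vcons Nat 0 4 (vnil Nat))
inferred type:
  Vec (Vec Nat 2) 2 → Vec Nat 2
steps to reach normal form (normal order): 2
term was already normal: no
first contracted redex: a beta-redex


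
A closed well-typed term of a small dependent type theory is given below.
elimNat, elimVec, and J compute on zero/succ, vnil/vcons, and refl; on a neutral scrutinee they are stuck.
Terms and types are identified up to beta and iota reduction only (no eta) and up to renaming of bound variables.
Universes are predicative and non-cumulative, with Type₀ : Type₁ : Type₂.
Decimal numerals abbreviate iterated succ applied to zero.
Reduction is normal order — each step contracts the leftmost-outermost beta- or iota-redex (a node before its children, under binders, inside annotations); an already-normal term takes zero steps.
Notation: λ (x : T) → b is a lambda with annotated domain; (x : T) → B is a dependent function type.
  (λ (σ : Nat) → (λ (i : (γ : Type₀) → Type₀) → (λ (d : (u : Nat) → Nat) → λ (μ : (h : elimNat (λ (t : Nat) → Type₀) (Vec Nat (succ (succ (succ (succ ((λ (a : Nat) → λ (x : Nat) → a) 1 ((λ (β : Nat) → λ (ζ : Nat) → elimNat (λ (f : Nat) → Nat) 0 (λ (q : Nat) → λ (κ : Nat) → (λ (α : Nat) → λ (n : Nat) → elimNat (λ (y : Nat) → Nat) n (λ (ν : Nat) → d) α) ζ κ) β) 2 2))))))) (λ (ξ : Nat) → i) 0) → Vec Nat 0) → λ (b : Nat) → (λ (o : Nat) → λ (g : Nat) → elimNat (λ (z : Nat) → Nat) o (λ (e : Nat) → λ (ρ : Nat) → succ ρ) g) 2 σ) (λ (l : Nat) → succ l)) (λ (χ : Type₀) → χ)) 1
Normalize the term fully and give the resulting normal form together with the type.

resulting normal form:
  λ (σ : (i : Vec Nat 5) → Vec Nat 0) → λ (γ : Nat) → 3
inferred type:
  (σ : (i : Vec Nat 5) → Vec Nat 0) → (γ : Nat) → Nat


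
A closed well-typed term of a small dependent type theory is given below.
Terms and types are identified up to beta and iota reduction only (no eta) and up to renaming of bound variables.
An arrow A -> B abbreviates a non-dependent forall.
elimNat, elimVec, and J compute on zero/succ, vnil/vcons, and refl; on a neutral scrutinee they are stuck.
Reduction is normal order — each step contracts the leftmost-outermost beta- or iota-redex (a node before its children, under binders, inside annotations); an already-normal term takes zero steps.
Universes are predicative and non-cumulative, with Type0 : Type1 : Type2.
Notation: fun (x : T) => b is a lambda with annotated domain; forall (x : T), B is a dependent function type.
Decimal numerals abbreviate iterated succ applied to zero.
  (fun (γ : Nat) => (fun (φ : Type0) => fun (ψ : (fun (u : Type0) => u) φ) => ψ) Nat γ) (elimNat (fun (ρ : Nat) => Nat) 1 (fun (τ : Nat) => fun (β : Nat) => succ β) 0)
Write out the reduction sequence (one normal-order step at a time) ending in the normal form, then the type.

normal-order reduction:
  (fun (γ : Nat) => (fun (φ : Type0) => fun (ψ : (fun (u : Type0) => u) φ) => ψ) Nat γ) (elimNat (fun (ρ : Nat) => Nat) 1 (fun (τ : Nat) => fun (β : Nat) => succ β) 0)
  ~> (fun (γ : Type0) => fun (φ : (fun (ψ : Type0) => ψ) γ) => φ) Nat (elimNat (fun (u : Nat) => Nat) 1 (fun (ρ : Nat) => fun (τ : Nat) => succ τ) 0)
  ~> (fun (γ : (fun (φ : Type0) => φ) Nat) => γ) (elimNat (fun (ψ : Nat) => Nat) 1 (fun (u : Nat) => fun (ρ : Nat) => succ ρ) 0)
  ~> elimNat (fun (γ : Nat) => Nat) 1 (fun (φ : Nat) => fun (ψ : Nat) => succ ψ) 0
  ~> 1
the term's type:
  Nat


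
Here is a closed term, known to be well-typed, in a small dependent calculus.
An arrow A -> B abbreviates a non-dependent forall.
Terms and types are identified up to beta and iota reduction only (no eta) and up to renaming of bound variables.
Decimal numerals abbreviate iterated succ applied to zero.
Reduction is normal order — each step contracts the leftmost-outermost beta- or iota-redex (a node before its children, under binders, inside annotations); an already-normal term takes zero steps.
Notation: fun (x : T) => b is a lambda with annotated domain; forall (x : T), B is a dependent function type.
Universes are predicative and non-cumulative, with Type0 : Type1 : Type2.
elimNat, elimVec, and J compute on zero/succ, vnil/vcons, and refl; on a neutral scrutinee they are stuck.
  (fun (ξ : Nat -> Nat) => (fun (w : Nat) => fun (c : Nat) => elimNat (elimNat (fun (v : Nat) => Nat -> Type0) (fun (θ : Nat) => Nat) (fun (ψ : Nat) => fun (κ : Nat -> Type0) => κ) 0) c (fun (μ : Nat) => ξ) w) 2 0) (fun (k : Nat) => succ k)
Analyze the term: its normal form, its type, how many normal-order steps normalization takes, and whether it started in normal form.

resulting normal form:
  2
the term's type:
  Nat
reduction steps (normal order): 10
started in normal form: no
first contracted redex: a beta-redex


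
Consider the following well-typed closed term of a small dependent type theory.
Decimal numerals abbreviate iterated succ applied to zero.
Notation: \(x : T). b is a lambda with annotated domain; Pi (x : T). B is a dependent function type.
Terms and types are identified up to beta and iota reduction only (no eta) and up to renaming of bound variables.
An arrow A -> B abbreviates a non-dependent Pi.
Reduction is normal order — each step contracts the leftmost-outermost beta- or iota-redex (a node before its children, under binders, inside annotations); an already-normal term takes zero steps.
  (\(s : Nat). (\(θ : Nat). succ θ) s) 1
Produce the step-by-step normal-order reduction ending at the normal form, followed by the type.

normal-order reduction sequence:
  (\(s : Nat). (\(θ : Nat). succ θ) s) 1
  ~> (\(s : Nat). succ s) 1
  ~> 2
the term's type:
  Nat


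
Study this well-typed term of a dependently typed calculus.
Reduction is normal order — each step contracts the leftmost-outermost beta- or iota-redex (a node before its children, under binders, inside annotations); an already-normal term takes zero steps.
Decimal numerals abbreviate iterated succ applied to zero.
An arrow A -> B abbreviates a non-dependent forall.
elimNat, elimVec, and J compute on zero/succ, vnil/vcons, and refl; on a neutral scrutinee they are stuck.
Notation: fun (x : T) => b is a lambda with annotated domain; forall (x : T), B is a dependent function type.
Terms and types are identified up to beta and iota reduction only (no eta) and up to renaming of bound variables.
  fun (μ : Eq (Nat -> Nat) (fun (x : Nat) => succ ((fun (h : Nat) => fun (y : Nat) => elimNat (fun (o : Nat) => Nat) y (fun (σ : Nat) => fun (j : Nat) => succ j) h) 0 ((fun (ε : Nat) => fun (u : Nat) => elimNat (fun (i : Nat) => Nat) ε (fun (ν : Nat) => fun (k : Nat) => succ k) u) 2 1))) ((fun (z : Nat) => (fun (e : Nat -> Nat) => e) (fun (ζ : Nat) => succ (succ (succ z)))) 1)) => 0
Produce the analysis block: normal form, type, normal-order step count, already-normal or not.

reduced normal form:
  fun (μ : Eq (Nat -> Nat) (fun (x : Nat) => 4) (fun (h : Nat) => 4)) => 0
inferred type:
  Eq (Nat -> Nat) (fun (μ : Nat) => 4) (fun (x : Nat) => 4) -> Nat
reduction steps (normal order): 11
term was already normal: no
first contracted redex: a beta-redex


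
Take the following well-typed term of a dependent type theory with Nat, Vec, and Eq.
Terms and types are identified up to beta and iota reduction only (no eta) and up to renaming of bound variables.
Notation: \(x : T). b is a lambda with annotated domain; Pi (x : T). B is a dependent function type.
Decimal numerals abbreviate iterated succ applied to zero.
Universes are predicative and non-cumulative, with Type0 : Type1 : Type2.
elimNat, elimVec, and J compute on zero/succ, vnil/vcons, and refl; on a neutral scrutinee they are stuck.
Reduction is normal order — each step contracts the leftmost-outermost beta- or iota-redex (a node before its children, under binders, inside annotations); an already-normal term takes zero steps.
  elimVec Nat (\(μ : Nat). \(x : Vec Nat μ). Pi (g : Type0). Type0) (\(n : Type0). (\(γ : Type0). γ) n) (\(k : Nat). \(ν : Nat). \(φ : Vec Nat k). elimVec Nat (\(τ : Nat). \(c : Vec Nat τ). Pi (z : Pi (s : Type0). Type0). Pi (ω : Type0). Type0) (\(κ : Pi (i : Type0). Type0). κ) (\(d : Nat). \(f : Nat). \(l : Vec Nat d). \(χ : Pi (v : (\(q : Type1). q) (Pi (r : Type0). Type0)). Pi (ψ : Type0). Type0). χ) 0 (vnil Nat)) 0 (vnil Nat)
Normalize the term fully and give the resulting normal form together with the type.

reduced normal form:
  \(μ : Type0). μ
the term's type:
  Pi (μ : Type0). Type0
observation: the first redex contracted is an elimVec iota-redex; the normal form is reached in 2 normal-order steps.


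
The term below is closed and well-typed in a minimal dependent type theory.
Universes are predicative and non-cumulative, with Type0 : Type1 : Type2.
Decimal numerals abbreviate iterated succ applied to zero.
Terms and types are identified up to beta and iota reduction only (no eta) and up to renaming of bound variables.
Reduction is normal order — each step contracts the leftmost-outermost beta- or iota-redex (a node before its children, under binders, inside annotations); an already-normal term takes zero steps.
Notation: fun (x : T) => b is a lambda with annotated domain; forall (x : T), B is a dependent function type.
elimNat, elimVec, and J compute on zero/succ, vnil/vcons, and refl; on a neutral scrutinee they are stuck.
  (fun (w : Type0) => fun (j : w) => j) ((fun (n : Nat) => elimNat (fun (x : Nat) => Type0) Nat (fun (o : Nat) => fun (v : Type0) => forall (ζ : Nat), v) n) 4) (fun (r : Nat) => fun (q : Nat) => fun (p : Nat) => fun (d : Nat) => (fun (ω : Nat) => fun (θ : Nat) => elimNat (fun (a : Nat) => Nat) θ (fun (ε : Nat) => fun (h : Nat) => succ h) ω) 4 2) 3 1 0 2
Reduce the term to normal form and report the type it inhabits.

normal form:
  6
inferred type:
  Nat
observation: the leftmost-outermost redex is a beta-redex, and normalization takes 21 steps.


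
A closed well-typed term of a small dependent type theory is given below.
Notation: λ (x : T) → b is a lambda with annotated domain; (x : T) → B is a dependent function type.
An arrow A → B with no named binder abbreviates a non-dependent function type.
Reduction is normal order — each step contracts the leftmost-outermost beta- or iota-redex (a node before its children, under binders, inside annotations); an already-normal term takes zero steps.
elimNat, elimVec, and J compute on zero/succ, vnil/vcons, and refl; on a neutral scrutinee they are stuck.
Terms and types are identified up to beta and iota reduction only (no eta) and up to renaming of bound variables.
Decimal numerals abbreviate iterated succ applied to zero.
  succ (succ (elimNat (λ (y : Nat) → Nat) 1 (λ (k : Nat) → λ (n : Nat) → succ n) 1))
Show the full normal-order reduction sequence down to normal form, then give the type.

reduction (normal order):
  succ (succ (elimNat (λ (y : Nat) → Nat) 1 (λ (k : Nat) → λ (n : Nat) → succ n) 1))
  ~> succ (succ ((λ (y : Nat) → λ (k : Nat) → succ k) 0 (elimNat (λ (n : Nat) → Nat) 1 (λ (m : Nat) → λ (r : Nat) → succ r) 0)))
  ~> succ (succ ((λ (y : Nat) → succ y) (elimNat (λ (k : Nat) → Nat) 1 (λ (n : Nat) → λ (m : Nat) → succ m) 0)))
  ~> succ (succ (succ (elimNat (λ (y : Nat) → Nat) 1 (λ (k : Nat) → λ (n : Nat) → succ n) 0)))
  ~> 4
the term's type:
  Nat


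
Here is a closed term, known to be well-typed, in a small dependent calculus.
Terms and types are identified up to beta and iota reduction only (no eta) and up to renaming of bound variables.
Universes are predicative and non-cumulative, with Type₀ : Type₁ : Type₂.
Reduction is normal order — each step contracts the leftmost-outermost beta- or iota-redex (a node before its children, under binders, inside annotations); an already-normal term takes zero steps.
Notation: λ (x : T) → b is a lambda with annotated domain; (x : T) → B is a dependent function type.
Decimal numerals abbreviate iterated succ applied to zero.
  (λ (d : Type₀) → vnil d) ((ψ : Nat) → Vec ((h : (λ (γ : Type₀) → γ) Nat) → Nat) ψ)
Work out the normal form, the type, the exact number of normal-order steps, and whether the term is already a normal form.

reduced normal form:
  vnil ((d : Nat) → Vec ((ψ : Nat) → Nat) d)
the term's type:
  Vec ((d : Nat) → Vec ((ψ : Nat) → Nat) d) 0
steps to reach normal form (normal order): 2
started in normal form: no
first redex: a beta-redex


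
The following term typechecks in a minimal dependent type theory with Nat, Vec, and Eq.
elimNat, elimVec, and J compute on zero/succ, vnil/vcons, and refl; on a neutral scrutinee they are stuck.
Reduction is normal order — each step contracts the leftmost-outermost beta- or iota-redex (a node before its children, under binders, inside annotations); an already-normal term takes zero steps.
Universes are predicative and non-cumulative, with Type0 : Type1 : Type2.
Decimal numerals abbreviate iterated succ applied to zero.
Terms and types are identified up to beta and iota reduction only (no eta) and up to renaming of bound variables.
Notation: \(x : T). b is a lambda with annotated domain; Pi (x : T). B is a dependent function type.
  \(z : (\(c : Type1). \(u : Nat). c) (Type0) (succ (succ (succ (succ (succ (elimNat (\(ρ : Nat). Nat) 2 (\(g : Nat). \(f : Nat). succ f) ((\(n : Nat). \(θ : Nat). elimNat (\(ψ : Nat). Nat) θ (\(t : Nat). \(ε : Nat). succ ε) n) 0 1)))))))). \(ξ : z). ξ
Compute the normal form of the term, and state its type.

normal form:
  \(z : Type0). \(c : z). c
inferred type:
  Pi (z : Type0). Pi (c : z). z
observation: the first redex contracted is a beta-redex; the normal form is reached in 2 normal-order steps.


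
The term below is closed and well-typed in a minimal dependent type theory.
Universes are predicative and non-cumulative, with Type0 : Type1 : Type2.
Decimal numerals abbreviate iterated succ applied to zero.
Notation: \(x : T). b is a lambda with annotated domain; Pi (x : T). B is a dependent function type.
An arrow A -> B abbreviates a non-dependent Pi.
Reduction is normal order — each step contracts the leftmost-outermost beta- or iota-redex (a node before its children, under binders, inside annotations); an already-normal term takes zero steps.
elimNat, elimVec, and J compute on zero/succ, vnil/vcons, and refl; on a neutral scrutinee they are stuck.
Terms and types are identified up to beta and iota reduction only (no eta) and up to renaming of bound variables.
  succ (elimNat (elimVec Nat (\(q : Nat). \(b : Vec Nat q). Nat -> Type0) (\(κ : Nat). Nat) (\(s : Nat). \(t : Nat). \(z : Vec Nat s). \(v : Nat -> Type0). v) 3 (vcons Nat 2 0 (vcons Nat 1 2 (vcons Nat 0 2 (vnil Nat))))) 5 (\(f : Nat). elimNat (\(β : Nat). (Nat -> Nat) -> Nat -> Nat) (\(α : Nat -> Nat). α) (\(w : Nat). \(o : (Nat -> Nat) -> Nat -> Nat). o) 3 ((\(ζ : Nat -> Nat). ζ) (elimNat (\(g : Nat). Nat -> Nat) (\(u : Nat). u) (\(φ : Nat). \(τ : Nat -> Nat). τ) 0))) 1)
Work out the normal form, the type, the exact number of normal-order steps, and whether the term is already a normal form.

normal form:
  6
type:
  Nat
normal-order step count: 17
already normal: no
first contracted redex: an elimNat iota-redex


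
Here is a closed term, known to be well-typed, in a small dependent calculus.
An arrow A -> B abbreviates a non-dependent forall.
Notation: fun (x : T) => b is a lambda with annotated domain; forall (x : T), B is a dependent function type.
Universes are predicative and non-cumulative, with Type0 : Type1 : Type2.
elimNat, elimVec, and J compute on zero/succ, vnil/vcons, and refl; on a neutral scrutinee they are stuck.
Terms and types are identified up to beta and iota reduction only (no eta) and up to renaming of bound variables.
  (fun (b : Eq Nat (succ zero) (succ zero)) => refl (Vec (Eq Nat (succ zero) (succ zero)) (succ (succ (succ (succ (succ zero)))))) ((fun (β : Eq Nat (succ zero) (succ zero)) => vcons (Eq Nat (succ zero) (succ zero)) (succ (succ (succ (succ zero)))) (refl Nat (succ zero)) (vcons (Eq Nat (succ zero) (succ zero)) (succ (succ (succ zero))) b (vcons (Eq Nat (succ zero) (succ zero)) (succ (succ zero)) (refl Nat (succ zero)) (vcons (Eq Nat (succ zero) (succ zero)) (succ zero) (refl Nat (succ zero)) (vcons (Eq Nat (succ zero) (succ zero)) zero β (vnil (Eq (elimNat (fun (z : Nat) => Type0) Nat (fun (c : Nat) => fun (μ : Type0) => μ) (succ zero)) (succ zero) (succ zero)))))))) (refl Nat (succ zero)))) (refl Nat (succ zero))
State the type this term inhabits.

the term's type:
  Eq (Vec (Eq Nat (succ zero) (succ zero)) (succ (succ (succ (succ (succ zero)))))) (vcons (Eq Nat (succ zero) (succ zero)) (succ (succ (succ (succ zero)))) (refl Nat (succ zero)) (vcons (Eq Nat (succ zero) (succ zero)) (succ (succ (succ zero))) (refl Nat (succ zero)) (vcons (Eq Nat (succ zero) (succ zero)) (succ (succ zero)) (refl Nat (succ zero)) (vcons (Eq Nat (succ zero) (succ zero)) (succ zero) (refl Nat (succ zero)) (vcons (Eq Nat (succ zero) (succ zero)) zero (refl Nat (succ zero)) (vnil (Eq Nat (succ zero) (succ zero)))))))) (vcons (Eq Nat (succ zero) (succ zero)) (succ (succ (succ (succ zero)))) (refl Nat (succ zero)) (vcons (Eq Nat (succ zero) (succ zero)) (succ (succ (succ zero))) (refl Nat (succ zero)) (vcons (Eq Nat (succ zero) (succ zero)) (succ (succ zero)) (refl Nat (succ zero)) (vcons (Eq Nat (succ zero) (succ zero)) (succ zero) (refl Nat (succ zero)) (vcons (Eq Nat (succ zero) (succ zero)) zero (refl Nat (succ zero)) (vnil (Eq Nat (succ zero) (succ zero))))))))


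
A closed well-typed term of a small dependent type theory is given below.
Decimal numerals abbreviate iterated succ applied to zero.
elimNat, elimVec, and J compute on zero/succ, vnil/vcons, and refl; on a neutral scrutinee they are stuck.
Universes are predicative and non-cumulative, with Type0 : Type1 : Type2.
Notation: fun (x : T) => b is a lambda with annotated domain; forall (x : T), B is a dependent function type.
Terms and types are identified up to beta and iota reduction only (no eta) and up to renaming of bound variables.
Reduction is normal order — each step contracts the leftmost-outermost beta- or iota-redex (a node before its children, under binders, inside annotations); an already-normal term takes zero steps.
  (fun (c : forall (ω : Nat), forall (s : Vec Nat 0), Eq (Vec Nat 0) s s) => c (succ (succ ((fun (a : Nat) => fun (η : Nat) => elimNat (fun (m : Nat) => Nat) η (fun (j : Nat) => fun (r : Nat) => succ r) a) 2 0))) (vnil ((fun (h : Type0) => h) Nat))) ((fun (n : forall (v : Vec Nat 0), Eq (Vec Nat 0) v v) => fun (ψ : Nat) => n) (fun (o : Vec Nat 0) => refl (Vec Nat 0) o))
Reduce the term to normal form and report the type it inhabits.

resulting normal form:
  refl (Vec Nat 0) (vnil Nat)
inferred type:
  Eq (Vec Nat 0) (vnil Nat) (vnil Nat)
observation: 5 normal-order steps separate the term from its normal form.
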